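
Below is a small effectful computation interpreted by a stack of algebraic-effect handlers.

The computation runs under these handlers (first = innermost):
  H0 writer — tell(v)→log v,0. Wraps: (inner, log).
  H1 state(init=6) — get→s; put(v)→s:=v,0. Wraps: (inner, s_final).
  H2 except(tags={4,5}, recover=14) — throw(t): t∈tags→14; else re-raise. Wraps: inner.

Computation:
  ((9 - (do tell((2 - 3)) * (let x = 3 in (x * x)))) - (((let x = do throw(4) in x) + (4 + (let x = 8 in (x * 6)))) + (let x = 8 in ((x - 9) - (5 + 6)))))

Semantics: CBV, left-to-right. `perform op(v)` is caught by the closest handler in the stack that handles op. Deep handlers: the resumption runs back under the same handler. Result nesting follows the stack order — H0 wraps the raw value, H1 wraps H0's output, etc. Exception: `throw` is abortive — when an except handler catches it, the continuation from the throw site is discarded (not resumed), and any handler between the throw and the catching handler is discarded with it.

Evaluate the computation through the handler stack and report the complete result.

Step-by-step:
tell(-1) @ H0 ⇒ log+=-1
throw(4) @ H2 caught ⇒ 14
= 14

Answer: 14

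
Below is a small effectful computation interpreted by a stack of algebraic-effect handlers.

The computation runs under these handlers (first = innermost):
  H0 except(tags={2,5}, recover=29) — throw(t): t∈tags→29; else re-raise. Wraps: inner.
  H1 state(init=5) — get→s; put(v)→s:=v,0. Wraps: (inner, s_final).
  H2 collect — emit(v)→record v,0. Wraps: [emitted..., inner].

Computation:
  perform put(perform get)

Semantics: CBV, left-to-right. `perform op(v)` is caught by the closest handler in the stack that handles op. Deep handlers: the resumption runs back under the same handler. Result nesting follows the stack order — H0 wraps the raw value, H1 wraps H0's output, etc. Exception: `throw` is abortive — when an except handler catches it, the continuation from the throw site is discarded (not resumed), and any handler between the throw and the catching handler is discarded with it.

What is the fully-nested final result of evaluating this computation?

Answer: [(0, 5)]

Working:
get @ H1 ⇒ 5
put(5) @ H1 ⇒ s:=5
H0 returns 0
H1 returns (0, 5)
H2 returns [(0, 5)]
= [(0, 5)]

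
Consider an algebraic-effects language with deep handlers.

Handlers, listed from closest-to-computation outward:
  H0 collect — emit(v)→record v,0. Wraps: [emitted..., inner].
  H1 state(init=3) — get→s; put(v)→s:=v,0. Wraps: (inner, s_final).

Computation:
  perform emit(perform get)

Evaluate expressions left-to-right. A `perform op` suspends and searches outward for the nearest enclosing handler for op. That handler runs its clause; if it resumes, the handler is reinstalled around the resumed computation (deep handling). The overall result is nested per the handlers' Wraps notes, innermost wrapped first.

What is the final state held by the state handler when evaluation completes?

Evaluation trace:
get @ H1 ⇒ 3
emit(3) @ H0 ⇒ out+=3
H0 returns [3, 0]
H1 returns ([3, 0], 3)
= ([3, 0], 3)

Answer: 3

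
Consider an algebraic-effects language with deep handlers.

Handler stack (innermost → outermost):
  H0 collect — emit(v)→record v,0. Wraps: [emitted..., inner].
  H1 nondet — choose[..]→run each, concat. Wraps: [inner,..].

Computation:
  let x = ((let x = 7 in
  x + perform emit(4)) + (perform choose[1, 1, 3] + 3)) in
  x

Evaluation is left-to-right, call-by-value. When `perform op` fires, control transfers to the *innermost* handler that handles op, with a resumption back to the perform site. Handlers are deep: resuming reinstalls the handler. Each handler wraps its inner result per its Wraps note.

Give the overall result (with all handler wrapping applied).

Step-by-step:
emit(4) @ H0 ⇒ out+=4
choose[1, 1, 3] @ H1
  branch[0] choose=1:
    H0 returns [4, 11]
    H1 returns [[4, 11]]
  branch[1] choose=1:
    H0 returns [4, 11]
    H1 returns [[4, 11]]
  branch[2] choose=3:
    H0 returns [4, 13]
    H1 returns [[4, 13]]
= [[4, 11], [4, 11], [4, 13]]

Answer: [[4, 11], [4, 11], [4, 13]]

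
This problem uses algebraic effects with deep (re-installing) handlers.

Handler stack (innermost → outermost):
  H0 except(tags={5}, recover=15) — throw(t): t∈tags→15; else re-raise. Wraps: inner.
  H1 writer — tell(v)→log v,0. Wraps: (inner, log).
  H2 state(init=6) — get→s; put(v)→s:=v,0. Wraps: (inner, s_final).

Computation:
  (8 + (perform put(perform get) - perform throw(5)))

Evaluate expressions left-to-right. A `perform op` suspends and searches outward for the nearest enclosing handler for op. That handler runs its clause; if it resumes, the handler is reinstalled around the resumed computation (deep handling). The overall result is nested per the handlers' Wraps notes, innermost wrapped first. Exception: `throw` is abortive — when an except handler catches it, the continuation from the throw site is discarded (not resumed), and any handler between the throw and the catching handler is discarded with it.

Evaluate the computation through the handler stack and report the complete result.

Answer: ((15, ()), 6)

Step-by-step:
get @ H2 ⇒ 6
put(6) @ H2 ⇒ s:=6
throw(5) @ H0 caught ⇒ 15
H1 returns (15, ())
H2 returns ((15, ()), 6)
= ((15, ()), 6)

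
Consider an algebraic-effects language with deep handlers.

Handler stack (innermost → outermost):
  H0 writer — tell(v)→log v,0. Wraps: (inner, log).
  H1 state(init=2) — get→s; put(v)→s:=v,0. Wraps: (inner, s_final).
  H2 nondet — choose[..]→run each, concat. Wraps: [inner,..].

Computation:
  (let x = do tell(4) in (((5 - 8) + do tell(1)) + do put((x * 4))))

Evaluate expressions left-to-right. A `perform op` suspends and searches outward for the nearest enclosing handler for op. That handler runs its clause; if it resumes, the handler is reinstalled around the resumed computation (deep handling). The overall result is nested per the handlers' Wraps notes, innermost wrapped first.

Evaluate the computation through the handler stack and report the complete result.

Answer: [((-3, (4, 1)), 0)]

Evaluation trace:
tell(4) @ H0 ⇒ log+=4
tell(1) @ H0 ⇒ log+=1
put(0) @ H1 ⇒ s:=0
H0 returns (-3, (4, 1))
H1 returns ((-3, (4, 1)), 0)
H2 returns [((-3, (4, 1)), 0)]
= [((-3, (4, 1)), 0)]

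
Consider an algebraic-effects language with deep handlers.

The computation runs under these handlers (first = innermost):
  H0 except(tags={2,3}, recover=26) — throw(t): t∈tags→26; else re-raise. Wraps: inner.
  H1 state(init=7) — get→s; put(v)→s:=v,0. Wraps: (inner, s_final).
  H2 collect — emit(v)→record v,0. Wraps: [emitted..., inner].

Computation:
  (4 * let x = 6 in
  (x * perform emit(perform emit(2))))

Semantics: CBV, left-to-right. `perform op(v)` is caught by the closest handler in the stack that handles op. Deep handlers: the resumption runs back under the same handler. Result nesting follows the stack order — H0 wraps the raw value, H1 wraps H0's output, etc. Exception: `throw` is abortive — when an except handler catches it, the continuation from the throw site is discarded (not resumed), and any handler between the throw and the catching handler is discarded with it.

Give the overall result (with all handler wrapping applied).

Working:
emit(2) @ H2 ⇒ out+=2
emit(0) @ H2 ⇒ out+=0
H0 returns 0
H1 returns (0, 7)
H2 returns [2, 0, (0, 7)]
= [2, 0, (0, 7)]

Answer: [2, 0, (0, 7)]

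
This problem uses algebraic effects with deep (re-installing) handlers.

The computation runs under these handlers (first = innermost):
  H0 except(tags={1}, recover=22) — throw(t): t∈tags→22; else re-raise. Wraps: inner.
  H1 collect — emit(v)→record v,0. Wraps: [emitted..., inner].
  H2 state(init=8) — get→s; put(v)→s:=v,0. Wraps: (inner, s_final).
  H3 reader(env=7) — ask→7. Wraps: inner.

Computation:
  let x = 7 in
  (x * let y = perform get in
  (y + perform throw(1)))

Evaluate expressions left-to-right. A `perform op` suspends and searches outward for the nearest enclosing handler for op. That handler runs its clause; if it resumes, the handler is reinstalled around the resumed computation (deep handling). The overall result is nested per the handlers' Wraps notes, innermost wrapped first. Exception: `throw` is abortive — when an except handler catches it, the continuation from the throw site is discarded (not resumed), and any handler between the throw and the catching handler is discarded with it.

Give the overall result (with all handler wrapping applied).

Step-by-step:
get @ H2 ⇒ 8
throw(1) @ H0 caught ⇒ 22
H1 returns [22]
H2 returns ([22], 8)
H3 returns ([22], 8)
= ([22], 8)

Answer: ([22], 8)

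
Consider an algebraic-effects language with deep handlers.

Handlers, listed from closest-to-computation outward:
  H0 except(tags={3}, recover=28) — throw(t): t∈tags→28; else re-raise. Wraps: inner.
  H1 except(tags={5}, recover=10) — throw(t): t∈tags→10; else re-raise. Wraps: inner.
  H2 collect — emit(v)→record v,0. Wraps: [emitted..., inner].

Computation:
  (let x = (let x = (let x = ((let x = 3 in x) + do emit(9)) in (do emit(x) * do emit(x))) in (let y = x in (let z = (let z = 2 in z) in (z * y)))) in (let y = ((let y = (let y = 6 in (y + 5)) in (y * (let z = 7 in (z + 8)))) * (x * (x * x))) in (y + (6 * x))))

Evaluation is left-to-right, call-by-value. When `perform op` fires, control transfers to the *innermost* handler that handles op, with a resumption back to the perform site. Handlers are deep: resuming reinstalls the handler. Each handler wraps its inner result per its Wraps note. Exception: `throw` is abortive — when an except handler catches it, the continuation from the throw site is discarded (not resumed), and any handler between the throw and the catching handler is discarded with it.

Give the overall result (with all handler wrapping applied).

Step-by-step:
emit(9) @ H2 ⇒ out+=9
emit(3) @ H2 ⇒ out+=3
emit(3) @ H2 ⇒ out+=3
H0 returns 0
H1 returns 0
H2 returns [9, 3, 3, 0]
= [9, 3, 3, 0]

Answer: [9, 3, 3, 0]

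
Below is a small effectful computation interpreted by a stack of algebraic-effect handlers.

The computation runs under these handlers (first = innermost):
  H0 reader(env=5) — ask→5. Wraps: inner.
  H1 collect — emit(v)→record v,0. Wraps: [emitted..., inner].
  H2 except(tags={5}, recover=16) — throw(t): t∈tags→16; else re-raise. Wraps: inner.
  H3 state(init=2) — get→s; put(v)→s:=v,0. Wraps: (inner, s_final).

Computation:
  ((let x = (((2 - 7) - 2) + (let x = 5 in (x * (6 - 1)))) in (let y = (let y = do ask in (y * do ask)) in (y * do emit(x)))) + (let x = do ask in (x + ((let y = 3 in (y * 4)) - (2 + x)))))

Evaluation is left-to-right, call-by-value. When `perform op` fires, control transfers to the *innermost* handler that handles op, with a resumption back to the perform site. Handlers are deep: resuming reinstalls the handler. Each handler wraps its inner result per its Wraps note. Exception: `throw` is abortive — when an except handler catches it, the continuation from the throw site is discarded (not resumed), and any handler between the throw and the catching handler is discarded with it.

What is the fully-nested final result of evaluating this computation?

Answer: ([18, 10], 2)

Evaluation trace:
ask @ H0 ⇒ 5
ask @ H0 ⇒ 5
emit(18) @ H1 ⇒ out+=18
ask @ H0 ⇒ 5
H0 returns 10
H1 returns [18, 10]
H2 returns [18, 10]
H3 returns ([18, 10], 2)
= ([18, 10], 2)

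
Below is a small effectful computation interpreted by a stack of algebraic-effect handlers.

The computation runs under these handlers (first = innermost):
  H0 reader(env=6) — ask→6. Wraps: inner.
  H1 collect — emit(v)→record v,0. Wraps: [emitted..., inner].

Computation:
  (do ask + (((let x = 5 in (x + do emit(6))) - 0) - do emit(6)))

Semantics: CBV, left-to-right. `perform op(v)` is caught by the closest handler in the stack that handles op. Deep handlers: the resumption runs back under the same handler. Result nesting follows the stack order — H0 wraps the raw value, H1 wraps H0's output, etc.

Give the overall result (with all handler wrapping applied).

Working:
ask @ H0 ⇒ 6
emit(6) @ H1 ⇒ out+=6
emit(6) @ H1 ⇒ out+=6
H0 returns 11
H1 returns [6, 6, 11]
= [6, 6, 11]

Answer: [6, 6, 11]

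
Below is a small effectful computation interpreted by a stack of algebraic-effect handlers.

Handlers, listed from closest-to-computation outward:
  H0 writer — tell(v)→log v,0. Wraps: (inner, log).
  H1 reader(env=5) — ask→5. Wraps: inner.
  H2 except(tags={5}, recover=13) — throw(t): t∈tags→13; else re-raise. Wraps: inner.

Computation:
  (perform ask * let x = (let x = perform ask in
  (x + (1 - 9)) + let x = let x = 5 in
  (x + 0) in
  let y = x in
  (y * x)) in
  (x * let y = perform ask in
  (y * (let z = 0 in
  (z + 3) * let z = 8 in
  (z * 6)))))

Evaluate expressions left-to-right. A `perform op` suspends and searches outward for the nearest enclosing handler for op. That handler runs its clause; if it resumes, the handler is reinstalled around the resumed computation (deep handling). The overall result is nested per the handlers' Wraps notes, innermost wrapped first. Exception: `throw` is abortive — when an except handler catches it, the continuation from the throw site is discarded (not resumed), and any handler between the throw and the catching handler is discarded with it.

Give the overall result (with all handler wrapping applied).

Working:
ask @ H1 ⇒ 5
ask @ H1 ⇒ 5
ask @ H1 ⇒ 5
H0 returns (79200, ())
H1 returns (79200, ())
H2 returns (79200, ())
= (79200, ())

Answer: (79200, ())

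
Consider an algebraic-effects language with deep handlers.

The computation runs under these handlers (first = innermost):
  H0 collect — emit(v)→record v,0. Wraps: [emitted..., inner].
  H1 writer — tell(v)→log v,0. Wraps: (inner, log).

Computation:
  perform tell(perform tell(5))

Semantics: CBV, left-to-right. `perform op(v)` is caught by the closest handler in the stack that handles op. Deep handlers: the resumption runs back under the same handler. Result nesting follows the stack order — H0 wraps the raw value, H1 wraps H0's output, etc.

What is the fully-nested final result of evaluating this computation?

Evaluation trace:
tell(5) @ H1 ⇒ log+=5
tell(0) @ H1 ⇒ log+=0
H0 returns [0]
H1 returns ([0], (5, 0))
= ([0], (5, 0))

Answer: ([0], (5, 0))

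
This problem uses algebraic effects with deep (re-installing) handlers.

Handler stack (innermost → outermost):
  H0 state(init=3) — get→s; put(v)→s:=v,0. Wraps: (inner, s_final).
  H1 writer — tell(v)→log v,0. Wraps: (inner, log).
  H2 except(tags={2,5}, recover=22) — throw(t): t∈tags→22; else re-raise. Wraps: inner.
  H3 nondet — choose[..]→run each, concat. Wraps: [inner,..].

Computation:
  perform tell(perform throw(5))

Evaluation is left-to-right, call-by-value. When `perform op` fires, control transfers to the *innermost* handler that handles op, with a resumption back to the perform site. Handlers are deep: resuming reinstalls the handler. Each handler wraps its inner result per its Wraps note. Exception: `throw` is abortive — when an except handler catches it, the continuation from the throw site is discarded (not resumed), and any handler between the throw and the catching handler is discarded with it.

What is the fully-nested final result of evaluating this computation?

Step-by-step:
throw(5) @ H2 caught ⇒ 22
H3 returns [22]
= [22]

Answer: [22]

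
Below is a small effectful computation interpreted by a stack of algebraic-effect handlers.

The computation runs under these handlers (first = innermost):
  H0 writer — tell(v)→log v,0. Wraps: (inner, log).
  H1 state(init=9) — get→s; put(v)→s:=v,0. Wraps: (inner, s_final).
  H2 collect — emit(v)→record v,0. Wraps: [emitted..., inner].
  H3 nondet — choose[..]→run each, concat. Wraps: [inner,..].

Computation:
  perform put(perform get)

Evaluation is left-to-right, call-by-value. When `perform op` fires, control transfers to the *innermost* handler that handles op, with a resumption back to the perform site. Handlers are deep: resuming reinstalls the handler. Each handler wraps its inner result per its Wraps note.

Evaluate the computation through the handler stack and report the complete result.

Evaluation trace:
get @ H1 ⇒ 9
put(9) @ H1 ⇒ s:=9
H0 returns (0, ())
H1 returns ((0, ()), 9)
H2 returns [((0, ()), 9)]
H3 returns [[((0, ()), 9)]]
= [[((0, ()), 9)]]

Answer: [[((0, ()), 9)]]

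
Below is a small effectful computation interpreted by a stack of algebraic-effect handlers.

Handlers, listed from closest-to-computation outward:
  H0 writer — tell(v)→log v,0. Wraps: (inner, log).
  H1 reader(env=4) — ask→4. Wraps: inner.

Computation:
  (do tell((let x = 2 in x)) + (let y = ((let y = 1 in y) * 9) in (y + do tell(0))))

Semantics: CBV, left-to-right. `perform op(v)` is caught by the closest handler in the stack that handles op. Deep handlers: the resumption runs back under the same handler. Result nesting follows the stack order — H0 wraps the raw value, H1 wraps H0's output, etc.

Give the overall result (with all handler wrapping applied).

Evaluation trace:
tell(2) @ H0 ⇒ log+=2
tell(0) @ H0 ⇒ log+=0
H0 returns (9, (2, 0))
H1 returns (9, (2, 0))
= (9, (2, 0))

Answer: (9, (2, 0))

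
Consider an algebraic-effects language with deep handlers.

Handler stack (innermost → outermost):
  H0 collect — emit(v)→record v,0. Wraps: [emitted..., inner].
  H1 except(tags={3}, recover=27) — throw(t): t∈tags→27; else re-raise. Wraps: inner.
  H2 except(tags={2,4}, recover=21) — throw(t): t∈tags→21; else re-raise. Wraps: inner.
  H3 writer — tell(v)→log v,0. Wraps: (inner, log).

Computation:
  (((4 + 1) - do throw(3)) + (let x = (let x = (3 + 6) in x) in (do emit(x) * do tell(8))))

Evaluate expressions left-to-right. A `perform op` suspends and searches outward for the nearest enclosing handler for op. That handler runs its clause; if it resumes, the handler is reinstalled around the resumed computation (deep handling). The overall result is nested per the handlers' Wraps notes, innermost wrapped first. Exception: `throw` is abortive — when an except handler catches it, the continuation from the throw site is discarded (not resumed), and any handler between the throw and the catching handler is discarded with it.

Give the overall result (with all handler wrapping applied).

Answer: (27, ())

Working:
throw(3) @ H1 caught ⇒ 27
H2 returns 27
H3 returns (27, ())
= (27, ())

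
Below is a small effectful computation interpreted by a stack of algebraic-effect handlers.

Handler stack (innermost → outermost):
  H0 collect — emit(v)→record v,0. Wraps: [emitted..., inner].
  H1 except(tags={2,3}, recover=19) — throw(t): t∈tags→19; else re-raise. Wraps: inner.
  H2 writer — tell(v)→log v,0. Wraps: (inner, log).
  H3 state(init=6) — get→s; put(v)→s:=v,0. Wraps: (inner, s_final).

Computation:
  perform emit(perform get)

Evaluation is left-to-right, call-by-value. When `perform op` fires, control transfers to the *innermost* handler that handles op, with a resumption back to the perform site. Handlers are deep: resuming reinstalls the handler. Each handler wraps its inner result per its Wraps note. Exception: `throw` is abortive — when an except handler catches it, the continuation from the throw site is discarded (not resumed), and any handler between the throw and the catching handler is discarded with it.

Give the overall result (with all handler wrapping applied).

Evaluation trace:
get @ H3 ⇒ 6
emit(6) @ H0 ⇒ out+=6
H0 returns [6, 0]
H1 returns [6, 0]
H2 returns ([6, 0], ())
H3 returns (([6, 0], ()), 6)
= (([6, 0], ()), 6)

Answer: (([6, 0], ()), 6)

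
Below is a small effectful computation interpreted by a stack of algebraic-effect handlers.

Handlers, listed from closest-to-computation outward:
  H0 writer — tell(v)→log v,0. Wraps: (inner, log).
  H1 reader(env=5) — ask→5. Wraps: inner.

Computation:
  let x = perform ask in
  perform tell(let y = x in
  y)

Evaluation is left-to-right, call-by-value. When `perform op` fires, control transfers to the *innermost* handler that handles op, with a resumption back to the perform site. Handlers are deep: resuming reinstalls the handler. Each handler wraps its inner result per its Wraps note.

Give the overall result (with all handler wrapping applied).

Answer: (0, (5))

Evaluation trace:
ask @ H1 ⇒ 5
tell(5) @ H0 ⇒ log+=5
H0 returns (0, (5))
H1 returns (0, (5))
= (0, (5))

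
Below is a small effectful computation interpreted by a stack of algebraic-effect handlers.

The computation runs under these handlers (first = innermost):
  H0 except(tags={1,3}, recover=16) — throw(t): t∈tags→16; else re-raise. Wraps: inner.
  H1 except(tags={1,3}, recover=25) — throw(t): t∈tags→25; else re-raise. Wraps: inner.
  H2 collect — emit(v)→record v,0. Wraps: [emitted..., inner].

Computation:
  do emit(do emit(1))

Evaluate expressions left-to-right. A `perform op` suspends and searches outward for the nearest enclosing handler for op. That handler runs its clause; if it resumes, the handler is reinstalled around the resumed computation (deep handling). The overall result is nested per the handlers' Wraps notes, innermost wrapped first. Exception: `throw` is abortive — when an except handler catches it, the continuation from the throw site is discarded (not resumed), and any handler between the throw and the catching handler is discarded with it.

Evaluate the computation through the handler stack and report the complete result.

Step-by-step:
emit(1) @ H2 ⇒ out+=1
emit(0) @ H2 ⇒ out+=0
H0 returns 0
H1 returns 0
H2 returns [1, 0, 0]
= [1, 0, 0]

Answer: [1, 0, 0]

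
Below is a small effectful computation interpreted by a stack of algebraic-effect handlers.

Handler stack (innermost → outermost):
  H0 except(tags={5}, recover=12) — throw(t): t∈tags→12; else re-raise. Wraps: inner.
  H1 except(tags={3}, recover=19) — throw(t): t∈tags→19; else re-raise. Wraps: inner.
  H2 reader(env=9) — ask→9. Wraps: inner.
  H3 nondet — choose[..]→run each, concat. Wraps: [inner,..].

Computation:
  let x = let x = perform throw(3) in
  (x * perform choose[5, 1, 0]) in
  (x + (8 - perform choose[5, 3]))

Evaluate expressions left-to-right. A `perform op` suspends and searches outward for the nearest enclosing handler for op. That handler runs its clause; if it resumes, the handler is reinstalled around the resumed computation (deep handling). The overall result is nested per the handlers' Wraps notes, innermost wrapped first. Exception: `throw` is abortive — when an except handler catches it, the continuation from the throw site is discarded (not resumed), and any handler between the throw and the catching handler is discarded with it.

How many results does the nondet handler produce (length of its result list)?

Working:
throw(3) @ H0 re-raised
throw(3) @ H1 caught ⇒ 19
H2 returns 19
H3 returns [19]
= [19]

Answer: 1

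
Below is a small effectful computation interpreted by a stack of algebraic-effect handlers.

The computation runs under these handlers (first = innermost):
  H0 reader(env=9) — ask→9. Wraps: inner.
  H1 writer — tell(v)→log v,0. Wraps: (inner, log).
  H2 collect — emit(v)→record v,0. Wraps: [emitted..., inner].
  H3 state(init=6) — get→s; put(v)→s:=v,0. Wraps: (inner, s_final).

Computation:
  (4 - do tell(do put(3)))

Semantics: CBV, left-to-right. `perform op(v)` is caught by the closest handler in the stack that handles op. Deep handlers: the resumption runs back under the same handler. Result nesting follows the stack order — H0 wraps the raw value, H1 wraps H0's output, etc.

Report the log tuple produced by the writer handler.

Step-by-step:
put(3) @ H3 ⇒ s:=3
tell(0) @ H1 ⇒ log+=0
H0 returns 4
H1 returns (4, (0))
H2 returns [(4, (0))]
H3 returns ([(4, (0))], 3)
= ([(4, (0))], 3)

Answer: (0)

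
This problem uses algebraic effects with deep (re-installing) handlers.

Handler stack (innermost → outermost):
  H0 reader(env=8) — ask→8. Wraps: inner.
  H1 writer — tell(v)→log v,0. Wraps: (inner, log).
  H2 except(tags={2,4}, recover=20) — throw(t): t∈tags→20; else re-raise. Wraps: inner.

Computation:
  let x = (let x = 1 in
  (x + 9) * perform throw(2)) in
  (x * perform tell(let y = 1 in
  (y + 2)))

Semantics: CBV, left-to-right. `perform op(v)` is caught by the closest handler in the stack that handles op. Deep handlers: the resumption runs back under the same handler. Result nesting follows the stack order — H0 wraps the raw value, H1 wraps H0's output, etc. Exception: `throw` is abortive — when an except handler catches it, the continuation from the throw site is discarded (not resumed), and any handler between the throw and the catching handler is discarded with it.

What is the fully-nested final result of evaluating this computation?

Answer: 20

Step-by-step:
throw(2) @ H2 caught ⇒ 20
= 20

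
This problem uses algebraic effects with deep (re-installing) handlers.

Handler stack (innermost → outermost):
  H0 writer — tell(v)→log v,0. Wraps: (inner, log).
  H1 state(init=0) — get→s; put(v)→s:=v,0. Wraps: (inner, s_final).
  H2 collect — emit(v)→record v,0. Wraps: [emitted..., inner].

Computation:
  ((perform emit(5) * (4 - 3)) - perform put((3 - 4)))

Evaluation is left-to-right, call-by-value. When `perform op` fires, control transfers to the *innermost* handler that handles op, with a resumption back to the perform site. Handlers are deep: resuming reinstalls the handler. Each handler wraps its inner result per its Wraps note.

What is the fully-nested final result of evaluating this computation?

Step-by-step:
emit(5) @ H2 ⇒ out+=5
put(-1) @ H1 ⇒ s:=-1
H0 returns (0, ())
H1 returns ((0, ()), -1)
H2 returns [5, ((0, ()), -1)]
= [5, ((0, ()), -1)]

Answer: [5, ((0, ()), -1)]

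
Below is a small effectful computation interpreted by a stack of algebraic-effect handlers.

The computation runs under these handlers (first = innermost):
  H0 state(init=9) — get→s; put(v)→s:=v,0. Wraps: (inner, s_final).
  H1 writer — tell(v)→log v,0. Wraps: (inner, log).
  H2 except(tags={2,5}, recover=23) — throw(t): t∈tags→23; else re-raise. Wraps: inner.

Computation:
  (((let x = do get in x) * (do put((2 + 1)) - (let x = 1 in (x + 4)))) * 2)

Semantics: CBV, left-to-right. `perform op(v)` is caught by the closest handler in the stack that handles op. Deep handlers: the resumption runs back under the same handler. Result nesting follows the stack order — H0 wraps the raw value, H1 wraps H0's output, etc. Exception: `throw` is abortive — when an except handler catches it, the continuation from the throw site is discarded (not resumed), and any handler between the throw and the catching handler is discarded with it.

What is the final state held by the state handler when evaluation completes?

Evaluation trace:
get @ H0 ⇒ 9
put(3) @ H0 ⇒ s:=3
H0 returns (-90, 3)
H1 returns ((-90, 3), ())
H2 returns ((-90, 3), ())
= ((-90, 3), ())

Answer: 3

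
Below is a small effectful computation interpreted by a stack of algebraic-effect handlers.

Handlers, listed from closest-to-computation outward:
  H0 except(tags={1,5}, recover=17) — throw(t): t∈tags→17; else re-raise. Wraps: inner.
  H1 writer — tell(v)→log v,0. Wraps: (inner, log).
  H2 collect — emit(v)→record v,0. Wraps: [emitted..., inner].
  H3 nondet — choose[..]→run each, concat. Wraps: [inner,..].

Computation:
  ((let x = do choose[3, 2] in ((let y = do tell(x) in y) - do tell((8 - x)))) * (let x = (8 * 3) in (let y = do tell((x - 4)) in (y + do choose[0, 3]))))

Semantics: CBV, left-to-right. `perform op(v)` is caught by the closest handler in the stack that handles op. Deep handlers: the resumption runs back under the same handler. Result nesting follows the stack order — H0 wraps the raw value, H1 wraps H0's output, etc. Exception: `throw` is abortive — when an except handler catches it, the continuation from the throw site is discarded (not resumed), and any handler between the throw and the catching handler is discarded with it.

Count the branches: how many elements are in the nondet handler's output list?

Answer: 4

Step-by-step:
choose[3, 2] @ H3
  branch[0] choose=3:
    tell(3) @ H1 ⇒ log+=3
    tell(5) @ H1 ⇒ log+=5
    tell(20) @ H1 ⇒ log+=20
    choose[0, 3] @ H3
      branch[0] choose=0:
        H0 returns 0
        H1 returns (0, (3, 5, 20))
        H2 returns [(0, (3, 5, 20))]
        H3 returns [[(0, (3, 5, 20))]]
      branch[1] choose=3:
        H0 returns 0
        H1 returns (0, (3, 5, 20))
        H2 returns [(0, (3, 5, 20))]
        H3 returns [[(0, (3, 5, 20))]]
  branch[1] choose=2:
    tell(2) @ H1 ⇒ log+=2
    tell(6) @ H1 ⇒ log+=6
    tell(20) @ H1 ⇒ log+=20
    choose[0, 3] @ H3
      branch[0] choose=0:
        H0 returns 0
        H1 returns (0, (2, 6, 20))
        H2 returns [(0, (2, 6, 20))]
        H3 returns [[(0, (2, 6, 20))]]
      branch[1] choose=3:
        H0 returns 0
        H1 returns (0, (2, 6, 20))
        H2 returns [(0, (2, 6, 20))]
        H3 returns [[(0, (2, 6, 20))]]
= [[(0, (3, 5, 20))], [(0, (3, 5, 20))], [(0, (2, 6, 20))], [(0, (2, 6, 20))]]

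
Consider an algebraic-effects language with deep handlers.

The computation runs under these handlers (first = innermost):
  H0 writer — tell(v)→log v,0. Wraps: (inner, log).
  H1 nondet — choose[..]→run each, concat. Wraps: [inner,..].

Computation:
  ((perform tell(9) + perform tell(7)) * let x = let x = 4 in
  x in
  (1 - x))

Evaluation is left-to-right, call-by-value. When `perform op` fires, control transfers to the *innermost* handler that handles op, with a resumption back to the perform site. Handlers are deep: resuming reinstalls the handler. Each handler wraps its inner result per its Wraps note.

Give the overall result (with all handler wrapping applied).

Step-by-step:
tell(9) @ H0 ⇒ log+=9
tell(7) @ H0 ⇒ log+=7
H0 returns (0, (9, 7))
H1 returns [(0, (9, 7))]
= [(0, (9, 7))]

Answer: [(0, (9, 7))]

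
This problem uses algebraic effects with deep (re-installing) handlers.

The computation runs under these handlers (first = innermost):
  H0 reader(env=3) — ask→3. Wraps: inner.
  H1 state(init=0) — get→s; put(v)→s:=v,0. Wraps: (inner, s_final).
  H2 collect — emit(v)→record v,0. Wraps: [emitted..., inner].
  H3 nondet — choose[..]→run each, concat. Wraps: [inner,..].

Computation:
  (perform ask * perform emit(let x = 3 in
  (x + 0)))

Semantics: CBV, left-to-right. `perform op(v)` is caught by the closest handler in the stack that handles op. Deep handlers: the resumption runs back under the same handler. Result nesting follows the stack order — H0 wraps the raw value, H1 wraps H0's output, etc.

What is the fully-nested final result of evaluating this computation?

Answer: [[3, (0, 0)]]

Working:
ask @ H0 ⇒ 3
emit(3) @ H2 ⇒ out+=3
H0 returns 0
H1 returns (0, 0)
H2 returns [3, (0, 0)]
H3 returns [[3, (0, 0)]]
= [[3, (0, 0)]]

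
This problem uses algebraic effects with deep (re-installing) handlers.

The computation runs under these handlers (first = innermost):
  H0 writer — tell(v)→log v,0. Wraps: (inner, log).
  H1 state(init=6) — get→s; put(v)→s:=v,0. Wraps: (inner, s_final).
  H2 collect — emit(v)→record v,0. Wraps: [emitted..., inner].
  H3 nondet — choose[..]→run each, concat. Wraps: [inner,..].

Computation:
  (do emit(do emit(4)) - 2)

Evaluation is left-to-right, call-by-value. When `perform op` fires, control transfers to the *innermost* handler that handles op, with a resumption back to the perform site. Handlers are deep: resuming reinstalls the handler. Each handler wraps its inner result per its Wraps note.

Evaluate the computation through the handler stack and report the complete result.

Evaluation trace:
emit(4) @ H2 ⇒ out+=4
emit(0) @ H2 ⇒ out+=0
H0 returns (-2, ())
H1 returns ((-2, ()), 6)
H2 returns [4, 0, ((-2, ()), 6)]
H3 returns [[4, 0, ((-2, ()), 6)]]
= [[4, 0, ((-2, ()), 6)]]

Answer: [[4, 0, ((-2, ()), 6)]]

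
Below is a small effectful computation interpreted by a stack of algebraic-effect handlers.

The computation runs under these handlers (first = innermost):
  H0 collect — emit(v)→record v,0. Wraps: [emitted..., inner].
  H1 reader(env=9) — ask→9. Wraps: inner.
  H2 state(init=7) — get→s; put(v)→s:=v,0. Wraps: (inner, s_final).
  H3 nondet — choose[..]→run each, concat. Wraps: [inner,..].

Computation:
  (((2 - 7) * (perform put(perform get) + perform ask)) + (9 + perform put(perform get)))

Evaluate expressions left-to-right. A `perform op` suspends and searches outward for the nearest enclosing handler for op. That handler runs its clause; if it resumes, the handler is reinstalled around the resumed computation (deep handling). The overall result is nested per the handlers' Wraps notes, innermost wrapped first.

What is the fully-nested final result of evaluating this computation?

Answer: [([-36], 7)]

Working:
get @ H2 ⇒ 7
put(7) @ H2 ⇒ s:=7
ask @ H1 ⇒ 9
get @ H2 ⇒ 7
put(7) @ H2 ⇒ s:=7
H0 returns [-36]
H1 returns [-36]
H2 returns ([-36], 7)
H3 returns [([-36], 7)]
= [([-36], 7)]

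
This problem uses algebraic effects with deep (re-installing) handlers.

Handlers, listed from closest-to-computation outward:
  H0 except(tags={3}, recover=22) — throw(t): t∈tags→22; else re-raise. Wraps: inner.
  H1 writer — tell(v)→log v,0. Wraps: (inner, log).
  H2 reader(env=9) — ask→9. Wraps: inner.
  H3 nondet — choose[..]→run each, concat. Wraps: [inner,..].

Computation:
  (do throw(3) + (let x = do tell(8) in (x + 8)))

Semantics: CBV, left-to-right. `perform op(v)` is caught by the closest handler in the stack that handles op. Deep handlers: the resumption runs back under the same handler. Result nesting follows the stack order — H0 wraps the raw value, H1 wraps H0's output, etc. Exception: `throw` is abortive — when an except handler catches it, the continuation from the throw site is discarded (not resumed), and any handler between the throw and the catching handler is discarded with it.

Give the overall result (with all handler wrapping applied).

Answer: [(22, ())]

Working:
throw(3) @ H0 caught ⇒ 22
H1 returns (22, ())
H2 returns (22, ())
H3 returns [(22, ())]
= [(22, ())]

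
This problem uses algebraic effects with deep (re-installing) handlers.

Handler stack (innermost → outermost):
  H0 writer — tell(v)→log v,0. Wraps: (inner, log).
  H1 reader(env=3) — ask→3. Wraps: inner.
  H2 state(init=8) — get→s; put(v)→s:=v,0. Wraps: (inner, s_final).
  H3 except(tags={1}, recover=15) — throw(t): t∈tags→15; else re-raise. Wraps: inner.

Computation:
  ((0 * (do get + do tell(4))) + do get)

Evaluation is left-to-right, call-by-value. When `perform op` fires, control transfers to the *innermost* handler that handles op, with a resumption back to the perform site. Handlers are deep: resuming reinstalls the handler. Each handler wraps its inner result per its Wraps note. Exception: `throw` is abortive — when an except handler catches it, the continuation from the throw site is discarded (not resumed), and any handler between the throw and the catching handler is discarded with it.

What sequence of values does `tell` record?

Step-by-step:
get @ H2 ⇒ 8
tell(4) @ H0 ⇒ log+=4
get @ H2 ⇒ 8
H0 returns (8, (4))
H1 returns (8, (4))
H2 returns ((8, (4)), 8)
H3 returns ((8, (4)), 8)
= ((8, (4)), 8)

Answer: (4)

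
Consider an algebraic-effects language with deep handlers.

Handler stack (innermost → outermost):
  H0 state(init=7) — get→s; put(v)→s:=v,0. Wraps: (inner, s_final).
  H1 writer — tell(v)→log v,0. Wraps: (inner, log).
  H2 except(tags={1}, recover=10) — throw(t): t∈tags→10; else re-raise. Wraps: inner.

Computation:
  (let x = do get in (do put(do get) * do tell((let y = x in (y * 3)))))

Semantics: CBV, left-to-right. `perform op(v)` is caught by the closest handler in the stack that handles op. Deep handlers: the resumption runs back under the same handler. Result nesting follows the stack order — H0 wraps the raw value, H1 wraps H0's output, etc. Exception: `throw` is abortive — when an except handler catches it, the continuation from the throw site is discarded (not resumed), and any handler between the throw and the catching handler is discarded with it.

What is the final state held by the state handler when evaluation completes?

Answer: 7

Step-by-step:
get @ H0 ⇒ 7
get @ H0 ⇒ 7
put(7) @ H0 ⇒ s:=7
tell(21) @ H1 ⇒ log+=21
H0 returns (0, 7)
H1 returns ((0, 7), (21))
H2 returns ((0, 7), (21))
= ((0, 7), (21))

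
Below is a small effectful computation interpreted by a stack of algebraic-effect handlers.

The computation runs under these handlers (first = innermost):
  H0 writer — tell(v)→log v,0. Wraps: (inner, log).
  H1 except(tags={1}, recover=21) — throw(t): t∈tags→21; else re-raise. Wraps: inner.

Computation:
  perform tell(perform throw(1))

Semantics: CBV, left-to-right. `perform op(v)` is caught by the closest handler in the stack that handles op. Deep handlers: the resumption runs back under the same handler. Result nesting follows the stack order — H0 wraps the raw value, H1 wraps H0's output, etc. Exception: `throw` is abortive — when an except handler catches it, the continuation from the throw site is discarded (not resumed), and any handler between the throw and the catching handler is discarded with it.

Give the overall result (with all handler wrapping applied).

Answer: 21

Evaluation trace:
throw(1) @ H1 caught ⇒ 21
= 21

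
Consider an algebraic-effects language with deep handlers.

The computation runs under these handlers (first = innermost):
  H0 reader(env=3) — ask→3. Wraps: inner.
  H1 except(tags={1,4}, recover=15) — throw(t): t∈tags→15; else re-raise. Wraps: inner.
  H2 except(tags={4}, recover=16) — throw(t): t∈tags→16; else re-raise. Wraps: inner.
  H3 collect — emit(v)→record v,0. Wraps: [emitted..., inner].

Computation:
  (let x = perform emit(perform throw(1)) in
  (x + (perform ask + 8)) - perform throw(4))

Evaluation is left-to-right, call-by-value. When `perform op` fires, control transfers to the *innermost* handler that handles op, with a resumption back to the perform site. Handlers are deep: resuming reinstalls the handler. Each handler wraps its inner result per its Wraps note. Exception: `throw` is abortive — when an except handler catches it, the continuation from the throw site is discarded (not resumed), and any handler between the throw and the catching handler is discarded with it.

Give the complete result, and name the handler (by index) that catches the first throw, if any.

Answer: [15] ; first throw caught by: H1

Step-by-step:
throw(1) @ H1 caught ⇒ 15
H2 returns 15
H3 returns [15]
= [15]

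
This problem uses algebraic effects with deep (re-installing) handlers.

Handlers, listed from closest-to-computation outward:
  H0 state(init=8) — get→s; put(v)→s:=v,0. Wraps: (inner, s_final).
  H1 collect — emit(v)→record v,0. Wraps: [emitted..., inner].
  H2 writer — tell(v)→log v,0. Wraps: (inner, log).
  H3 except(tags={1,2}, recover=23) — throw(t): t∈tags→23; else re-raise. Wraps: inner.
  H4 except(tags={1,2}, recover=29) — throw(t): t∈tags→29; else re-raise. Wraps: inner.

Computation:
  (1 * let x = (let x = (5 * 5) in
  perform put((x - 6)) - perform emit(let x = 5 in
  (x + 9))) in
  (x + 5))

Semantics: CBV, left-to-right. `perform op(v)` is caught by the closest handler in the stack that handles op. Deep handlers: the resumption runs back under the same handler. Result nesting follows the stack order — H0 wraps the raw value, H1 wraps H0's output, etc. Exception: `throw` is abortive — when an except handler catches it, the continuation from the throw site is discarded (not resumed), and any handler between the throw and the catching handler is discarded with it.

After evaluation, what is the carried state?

Working:
put(19) @ H0 ⇒ s:=19
emit(14) @ H1 ⇒ out+=14
H0 returns (5, 19)
H1 returns [14, (5, 19)]
H2 returns ([14, (5, 19)], ())
H3 returns ([14, (5, 19)], ())
H4 returns ([14, (5, 19)], ())
= ([14, (5, 19)], ())

Answer: 19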